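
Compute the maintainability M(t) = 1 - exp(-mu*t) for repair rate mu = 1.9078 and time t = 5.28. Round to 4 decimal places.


mu = 1.9078, t = 5.28
mu * t = 1.9078 * 5.28 = 10.0732
exp(-10.0732) = 0.0
M(t) = 1 - 0.0
M(t) = 1.0

1.0


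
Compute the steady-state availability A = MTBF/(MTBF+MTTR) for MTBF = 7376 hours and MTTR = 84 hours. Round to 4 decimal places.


MTBF = 7376
MTTR = 84
MTBF + MTTR = 7460
A = 7376 / 7460
A = 0.9887

0.9887


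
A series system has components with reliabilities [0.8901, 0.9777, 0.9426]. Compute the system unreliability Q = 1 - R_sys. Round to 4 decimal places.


Components: [0.8901, 0.9777, 0.9426]
After component 1: product = 0.8901
After component 2: product = 0.8703
After component 3: product = 0.8203
R_sys = 0.8203
Q = 1 - 0.8203 = 0.1797

0.1797


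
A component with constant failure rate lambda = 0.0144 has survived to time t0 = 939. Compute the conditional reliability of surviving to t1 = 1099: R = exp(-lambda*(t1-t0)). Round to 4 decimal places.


lambda = 0.0144
t0 = 939, t1 = 1099
t1 - t0 = 160
lambda * (t1-t0) = 0.0144 * 160 = 2.304
R = exp(-2.304)
R = 0.0999

0.0999


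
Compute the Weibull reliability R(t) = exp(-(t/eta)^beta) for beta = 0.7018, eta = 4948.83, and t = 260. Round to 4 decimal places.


beta = 0.7018, eta = 4948.83, t = 260
t/eta = 260 / 4948.83 = 0.0525
(t/eta)^beta = 0.0525^0.7018 = 0.1265
R(t) = exp(-0.1265)
R(t) = 0.8812

0.8812


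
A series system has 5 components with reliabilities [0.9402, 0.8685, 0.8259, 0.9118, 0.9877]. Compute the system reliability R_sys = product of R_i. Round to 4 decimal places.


Components: [0.9402, 0.8685, 0.8259, 0.9118, 0.9877]
After component 1 (R=0.9402): product = 0.9402
After component 2 (R=0.8685): product = 0.8166
After component 3 (R=0.8259): product = 0.6744
After component 4 (R=0.9118): product = 0.6149
After component 5 (R=0.9877): product = 0.6074
R_sys = 0.6074

0.6074


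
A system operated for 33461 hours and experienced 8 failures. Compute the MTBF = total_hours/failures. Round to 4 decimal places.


total_hours = 33461
failures = 8
MTBF = 33461 / 8
MTBF = 4182.625

4182.625


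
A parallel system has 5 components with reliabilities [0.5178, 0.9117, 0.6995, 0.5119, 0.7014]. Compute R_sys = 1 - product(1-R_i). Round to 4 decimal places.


Components: [0.5178, 0.9117, 0.6995, 0.5119, 0.7014]
(1 - 0.5178) = 0.4822, running product = 0.4822
(1 - 0.9117) = 0.0883, running product = 0.0426
(1 - 0.6995) = 0.3005, running product = 0.0128
(1 - 0.5119) = 0.4881, running product = 0.0062
(1 - 0.7014) = 0.2986, running product = 0.0019
Product of (1-R_i) = 0.0019
R_sys = 1 - 0.0019 = 0.9981

0.9981


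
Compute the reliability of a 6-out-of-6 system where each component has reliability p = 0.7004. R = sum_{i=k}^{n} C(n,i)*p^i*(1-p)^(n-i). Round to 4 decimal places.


k = 6, n = 6, p = 0.7004
i=6: C(6,6)=1 * 0.7004^6 * 0.2996^0 = 0.1181
R = sum of terms = 0.1181

0.1181


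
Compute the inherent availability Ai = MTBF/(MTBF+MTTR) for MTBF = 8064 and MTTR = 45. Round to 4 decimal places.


MTBF = 8064
MTTR = 45
MTBF + MTTR = 8109
Ai = 8064 / 8109
Ai = 0.9945

0.9945


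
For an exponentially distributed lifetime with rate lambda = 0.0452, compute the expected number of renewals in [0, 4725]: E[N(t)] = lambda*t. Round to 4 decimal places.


lambda = 0.0452
t = 4725
E[N(t)] = lambda * t
E[N(t)] = 0.0452 * 4725
E[N(t)] = 213.57

213.57


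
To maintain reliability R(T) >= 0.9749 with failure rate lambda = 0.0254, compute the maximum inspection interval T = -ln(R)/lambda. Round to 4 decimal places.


R_target = 0.9749
lambda = 0.0254
-ln(0.9749) = 0.0254
T = 0.0254 / 0.0254
T = 1.0008

1.0008


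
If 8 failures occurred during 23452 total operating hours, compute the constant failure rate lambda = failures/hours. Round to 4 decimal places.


failures = 8
total_hours = 23452
lambda = 8 / 23452
lambda = 0.0003

0.0003


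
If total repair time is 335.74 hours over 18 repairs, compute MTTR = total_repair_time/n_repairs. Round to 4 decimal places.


total_repair_time = 335.74
n_repairs = 18
MTTR = 335.74 / 18
MTTR = 18.6522

18.6522


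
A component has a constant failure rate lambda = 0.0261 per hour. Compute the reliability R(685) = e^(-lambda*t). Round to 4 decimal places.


lambda = 0.0261
t = 685
lambda * t = 17.8785
R(t) = e^(-17.8785)
R(t) = 0.0

0.0


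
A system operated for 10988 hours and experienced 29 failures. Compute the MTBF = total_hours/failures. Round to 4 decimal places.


total_hours = 10988
failures = 29
MTBF = 10988 / 29
MTBF = 378.8966

378.8966


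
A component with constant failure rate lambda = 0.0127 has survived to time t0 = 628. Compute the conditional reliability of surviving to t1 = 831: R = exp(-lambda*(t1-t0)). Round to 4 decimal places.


lambda = 0.0127
t0 = 628, t1 = 831
t1 - t0 = 203
lambda * (t1-t0) = 0.0127 * 203 = 2.5781
R = exp(-2.5781)
R = 0.0759

0.0759


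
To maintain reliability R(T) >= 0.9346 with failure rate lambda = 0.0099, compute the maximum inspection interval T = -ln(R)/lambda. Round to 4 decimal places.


R_target = 0.9346
lambda = 0.0099
-ln(0.9346) = 0.0676
T = 0.0676 / 0.0099
T = 6.832

6.832


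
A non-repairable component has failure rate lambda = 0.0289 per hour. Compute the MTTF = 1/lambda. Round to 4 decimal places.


lambda = 0.0289
MTTF = 1 / 0.0289
MTTF = 34.6021

34.6021


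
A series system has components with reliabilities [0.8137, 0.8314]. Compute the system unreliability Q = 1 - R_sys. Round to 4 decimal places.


Components: [0.8137, 0.8314]
After component 1: product = 0.8137
After component 2: product = 0.6765
R_sys = 0.6765
Q = 1 - 0.6765 = 0.3235

0.3235


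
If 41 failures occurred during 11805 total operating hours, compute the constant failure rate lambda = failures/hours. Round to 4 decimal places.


failures = 41
total_hours = 11805
lambda = 41 / 11805
lambda = 0.0035

0.0035


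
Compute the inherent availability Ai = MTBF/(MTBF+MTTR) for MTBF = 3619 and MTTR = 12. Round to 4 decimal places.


MTBF = 3619
MTTR = 12
MTBF + MTTR = 3631
Ai = 3619 / 3631
Ai = 0.9967

0.9967


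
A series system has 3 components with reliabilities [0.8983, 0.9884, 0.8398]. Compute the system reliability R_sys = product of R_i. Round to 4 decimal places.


Components: [0.8983, 0.9884, 0.8398]
After component 1 (R=0.8983): product = 0.8983
After component 2 (R=0.9884): product = 0.8879
After component 3 (R=0.8398): product = 0.7456
R_sys = 0.7456

0.7456


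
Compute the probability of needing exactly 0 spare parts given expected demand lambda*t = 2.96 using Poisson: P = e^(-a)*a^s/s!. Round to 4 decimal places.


a = 2.96, s = 0
e^(-a) = e^(-2.96) = 0.0518
a^s = 2.96^0 = 1.0
s! = 1
P = 0.0518 * 1.0 / 1
P = 0.0518

0.0518


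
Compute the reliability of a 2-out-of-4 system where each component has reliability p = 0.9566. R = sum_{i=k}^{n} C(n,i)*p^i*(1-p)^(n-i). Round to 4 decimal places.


k = 2, n = 4, p = 0.9566
i=2: C(4,2)=6 * 0.9566^2 * 0.0434^2 = 0.0103
i=3: C(4,3)=4 * 0.9566^3 * 0.0434^1 = 0.152
i=4: C(4,4)=1 * 0.9566^4 * 0.0434^0 = 0.8374
R = sum of terms = 0.9997

0.9997


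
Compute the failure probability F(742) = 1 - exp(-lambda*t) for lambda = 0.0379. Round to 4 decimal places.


lambda = 0.0379, t = 742
lambda * t = 28.1218
exp(-28.1218) = 0.0
F(t) = 1 - 0.0
F(t) = 1.0

1.0


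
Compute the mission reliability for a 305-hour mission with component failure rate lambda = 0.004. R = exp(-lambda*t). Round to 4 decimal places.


lambda = 0.004
mission_time = 305
lambda * t = 0.004 * 305 = 1.22
R = exp(-1.22)
R = 0.2952

0.2952


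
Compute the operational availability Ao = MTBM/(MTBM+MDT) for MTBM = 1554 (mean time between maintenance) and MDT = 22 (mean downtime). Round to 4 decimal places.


MTBM = 1554
MDT = 22
MTBM + MDT = 1576
Ao = 1554 / 1576
Ao = 0.986

0.986


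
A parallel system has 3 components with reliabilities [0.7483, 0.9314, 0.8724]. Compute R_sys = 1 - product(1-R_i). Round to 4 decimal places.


Components: [0.7483, 0.9314, 0.8724]
(1 - 0.7483) = 0.2517, running product = 0.2517
(1 - 0.9314) = 0.0686, running product = 0.0173
(1 - 0.8724) = 0.1276, running product = 0.0022
Product of (1-R_i) = 0.0022
R_sys = 1 - 0.0022 = 0.9978

0.9978


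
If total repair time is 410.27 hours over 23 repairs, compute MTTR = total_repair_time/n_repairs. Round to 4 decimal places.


total_repair_time = 410.27
n_repairs = 23
MTTR = 410.27 / 23
MTTR = 17.8378

17.8378


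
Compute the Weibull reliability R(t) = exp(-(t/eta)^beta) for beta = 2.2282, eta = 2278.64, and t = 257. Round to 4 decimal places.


beta = 2.2282, eta = 2278.64, t = 257
t/eta = 257 / 2278.64 = 0.1128
(t/eta)^beta = 0.1128^2.2282 = 0.0077
R(t) = exp(-0.0077)
R(t) = 0.9923

0.9923


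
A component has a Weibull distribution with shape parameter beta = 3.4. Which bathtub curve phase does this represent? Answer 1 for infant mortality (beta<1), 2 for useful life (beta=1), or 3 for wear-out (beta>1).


beta = 3.4
Compare beta to 1:
beta < 1 => infant mortality (phase 1)
beta = 1 => useful life (phase 2)
beta > 1 => wear-out (phase 3)
Since beta = 3.4, this is wear-out (increasing failure rate)
Phase = 3

3


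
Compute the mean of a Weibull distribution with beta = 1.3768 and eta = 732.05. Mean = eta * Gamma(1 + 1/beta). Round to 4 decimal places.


beta = 1.3768, eta = 732.05
1/beta = 0.7263
1 + 1/beta = 1.7263
Gamma(1.7263) = 0.9139
Mean = 732.05 * 0.9139
Mean = 669.013

669.013


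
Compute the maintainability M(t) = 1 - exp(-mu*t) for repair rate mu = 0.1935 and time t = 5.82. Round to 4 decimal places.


mu = 0.1935, t = 5.82
mu * t = 0.1935 * 5.82 = 1.1262
exp(-1.1262) = 0.3243
M(t) = 1 - 0.3243
M(t) = 0.6757

0.6757


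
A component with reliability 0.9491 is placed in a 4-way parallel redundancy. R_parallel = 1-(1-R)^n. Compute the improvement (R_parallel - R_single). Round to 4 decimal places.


R_single = 0.9491, n = 4
1 - R_single = 0.0509
(1 - R_single)^n = 0.0509^4 = 0.0
R_parallel = 1 - 0.0 = 1.0
Improvement = 1.0 - 0.9491
Improvement = 0.0509

0.0509


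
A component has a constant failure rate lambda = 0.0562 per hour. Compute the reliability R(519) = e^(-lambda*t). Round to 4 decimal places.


lambda = 0.0562
t = 519
lambda * t = 29.1678
R(t) = e^(-29.1678)
R(t) = 0.0

0.0


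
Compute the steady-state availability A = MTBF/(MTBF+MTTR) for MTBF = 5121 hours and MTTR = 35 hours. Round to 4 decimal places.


MTBF = 5121
MTTR = 35
MTBF + MTTR = 5156
A = 5121 / 5156
A = 0.9932

0.9932


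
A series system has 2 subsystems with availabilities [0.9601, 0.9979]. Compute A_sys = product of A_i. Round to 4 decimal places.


Subsystems: [0.9601, 0.9979]
After subsystem 1 (A=0.9601): product = 0.9601
After subsystem 2 (A=0.9979): product = 0.9581
A_sys = 0.9581

0.9581


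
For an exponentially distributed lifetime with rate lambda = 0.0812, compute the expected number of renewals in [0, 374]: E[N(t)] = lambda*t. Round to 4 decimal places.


lambda = 0.0812
t = 374
E[N(t)] = lambda * t
E[N(t)] = 0.0812 * 374
E[N(t)] = 30.3688

30.3688


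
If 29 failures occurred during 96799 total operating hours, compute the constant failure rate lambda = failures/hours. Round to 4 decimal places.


failures = 29
total_hours = 96799
lambda = 29 / 96799
lambda = 0.0003

0.0003


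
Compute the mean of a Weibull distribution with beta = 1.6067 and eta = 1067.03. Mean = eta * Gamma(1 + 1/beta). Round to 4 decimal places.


beta = 1.6067, eta = 1067.03
1/beta = 0.6224
1 + 1/beta = 1.6224
Gamma(1.6224) = 0.8962
Mean = 1067.03 * 0.8962
Mean = 956.3072

956.3072


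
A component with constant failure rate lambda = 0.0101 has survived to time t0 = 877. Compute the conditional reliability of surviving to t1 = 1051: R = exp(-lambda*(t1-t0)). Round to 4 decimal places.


lambda = 0.0101
t0 = 877, t1 = 1051
t1 - t0 = 174
lambda * (t1-t0) = 0.0101 * 174 = 1.7574
R = exp(-1.7574)
R = 0.1725

0.1725


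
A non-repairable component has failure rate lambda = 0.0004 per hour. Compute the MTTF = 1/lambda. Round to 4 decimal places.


lambda = 0.0004
MTTF = 1 / 0.0004
MTTF = 2500.0

2500.0


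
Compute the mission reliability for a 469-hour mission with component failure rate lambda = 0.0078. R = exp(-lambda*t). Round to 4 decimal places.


lambda = 0.0078
mission_time = 469
lambda * t = 0.0078 * 469 = 3.6582
R = exp(-3.6582)
R = 0.0258

0.0258


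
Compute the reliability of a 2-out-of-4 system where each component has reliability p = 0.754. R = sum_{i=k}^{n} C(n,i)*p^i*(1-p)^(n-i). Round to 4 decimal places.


k = 2, n = 4, p = 0.754
i=2: C(4,2)=6 * 0.754^2 * 0.246^2 = 0.2064
i=3: C(4,3)=4 * 0.754^3 * 0.246^1 = 0.4218
i=4: C(4,4)=1 * 0.754^4 * 0.246^0 = 0.3232
R = sum of terms = 0.9514

0.9514


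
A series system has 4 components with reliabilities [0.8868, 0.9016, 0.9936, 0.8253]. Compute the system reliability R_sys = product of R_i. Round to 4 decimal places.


Components: [0.8868, 0.9016, 0.9936, 0.8253]
After component 1 (R=0.8868): product = 0.8868
After component 2 (R=0.9016): product = 0.7995
After component 3 (R=0.9936): product = 0.7944
After component 4 (R=0.8253): product = 0.6556
R_sys = 0.6556

0.6556


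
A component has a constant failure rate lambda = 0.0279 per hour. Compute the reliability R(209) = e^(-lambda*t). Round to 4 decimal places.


lambda = 0.0279
t = 209
lambda * t = 5.8311
R(t) = e^(-5.8311)
R(t) = 0.0029

0.0029


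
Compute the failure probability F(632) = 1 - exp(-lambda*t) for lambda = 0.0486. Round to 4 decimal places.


lambda = 0.0486, t = 632
lambda * t = 30.7152
exp(-30.7152) = 0.0
F(t) = 1 - 0.0
F(t) = 1.0

1.0


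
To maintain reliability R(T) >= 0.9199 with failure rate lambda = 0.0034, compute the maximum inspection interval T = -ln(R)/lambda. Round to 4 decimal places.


R_target = 0.9199
lambda = 0.0034
-ln(0.9199) = 0.0835
T = 0.0835 / 0.0034
T = 24.556

24.556


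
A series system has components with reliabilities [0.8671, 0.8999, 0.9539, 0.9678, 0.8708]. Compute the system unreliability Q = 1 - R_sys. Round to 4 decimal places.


Components: [0.8671, 0.8999, 0.9539, 0.9678, 0.8708]
After component 1: product = 0.8671
After component 2: product = 0.7803
After component 3: product = 0.7443
After component 4: product = 0.7204
After component 5: product = 0.6273
R_sys = 0.6273
Q = 1 - 0.6273 = 0.3727

0.3727


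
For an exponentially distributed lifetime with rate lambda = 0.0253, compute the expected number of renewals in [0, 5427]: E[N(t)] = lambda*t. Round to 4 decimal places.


lambda = 0.0253
t = 5427
E[N(t)] = lambda * t
E[N(t)] = 0.0253 * 5427
E[N(t)] = 137.3031

137.3031


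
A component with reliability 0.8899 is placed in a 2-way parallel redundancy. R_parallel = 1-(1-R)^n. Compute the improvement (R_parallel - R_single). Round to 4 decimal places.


R_single = 0.8899, n = 2
1 - R_single = 0.1101
(1 - R_single)^n = 0.1101^2 = 0.0121
R_parallel = 1 - 0.0121 = 0.9879
Improvement = 0.9879 - 0.8899
Improvement = 0.098

0.098


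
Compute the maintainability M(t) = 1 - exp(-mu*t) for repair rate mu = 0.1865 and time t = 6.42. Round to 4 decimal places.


mu = 0.1865, t = 6.42
mu * t = 0.1865 * 6.42 = 1.1973
exp(-1.1973) = 0.302
M(t) = 1 - 0.302
M(t) = 0.698

0.698


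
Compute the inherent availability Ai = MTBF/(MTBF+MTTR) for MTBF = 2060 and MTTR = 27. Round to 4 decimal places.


MTBF = 2060
MTTR = 27
MTBF + MTTR = 2087
Ai = 2060 / 2087
Ai = 0.9871

0.9871


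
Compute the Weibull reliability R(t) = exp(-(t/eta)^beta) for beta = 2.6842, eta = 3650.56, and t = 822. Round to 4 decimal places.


beta = 2.6842, eta = 3650.56, t = 822
t/eta = 822 / 3650.56 = 0.2252
(t/eta)^beta = 0.2252^2.6842 = 0.0183
R(t) = exp(-0.0183)
R(t) = 0.9819

0.9819


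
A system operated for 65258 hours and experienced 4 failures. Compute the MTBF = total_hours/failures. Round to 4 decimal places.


total_hours = 65258
failures = 4
MTBF = 65258 / 4
MTBF = 16314.5

16314.5


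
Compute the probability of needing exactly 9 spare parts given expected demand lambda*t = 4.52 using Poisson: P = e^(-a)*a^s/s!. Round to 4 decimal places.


a = 4.52, s = 9
e^(-a) = e^(-4.52) = 0.0109
a^s = 4.52^9 = 787491.5698
s! = 362880
P = 0.0109 * 787491.5698 / 362880
P = 0.0236

0.0236


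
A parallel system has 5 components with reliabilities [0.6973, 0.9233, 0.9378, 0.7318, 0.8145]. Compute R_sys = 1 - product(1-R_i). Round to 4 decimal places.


Components: [0.6973, 0.9233, 0.9378, 0.7318, 0.8145]
(1 - 0.6973) = 0.3027, running product = 0.3027
(1 - 0.9233) = 0.0767, running product = 0.0232
(1 - 0.9378) = 0.0622, running product = 0.0014
(1 - 0.7318) = 0.2682, running product = 0.0004
(1 - 0.8145) = 0.1855, running product = 0.0001
Product of (1-R_i) = 0.0001
R_sys = 1 - 0.0001 = 0.9999

0.9999


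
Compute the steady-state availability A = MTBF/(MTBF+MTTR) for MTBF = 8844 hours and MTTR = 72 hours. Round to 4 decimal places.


MTBF = 8844
MTTR = 72
MTBF + MTTR = 8916
A = 8844 / 8916
A = 0.9919

0.9919


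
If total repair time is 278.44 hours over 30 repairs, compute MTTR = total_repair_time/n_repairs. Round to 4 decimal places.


total_repair_time = 278.44
n_repairs = 30
MTTR = 278.44 / 30
MTTR = 9.2813

9.2813


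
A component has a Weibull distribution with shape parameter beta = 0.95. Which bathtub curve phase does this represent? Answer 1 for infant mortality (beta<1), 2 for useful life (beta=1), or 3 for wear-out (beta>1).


beta = 0.95
Compare beta to 1:
beta < 1 => infant mortality (phase 1)
beta = 1 => useful life (phase 2)
beta > 1 => wear-out (phase 3)
Since beta = 0.95, this is infant mortality (decreasing failure rate)
Phase = 1

1


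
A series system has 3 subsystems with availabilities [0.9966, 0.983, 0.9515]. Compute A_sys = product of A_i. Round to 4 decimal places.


Subsystems: [0.9966, 0.983, 0.9515]
After subsystem 1 (A=0.9966): product = 0.9966
After subsystem 2 (A=0.983): product = 0.9797
After subsystem 3 (A=0.9515): product = 0.9321
A_sys = 0.9321

0.9321


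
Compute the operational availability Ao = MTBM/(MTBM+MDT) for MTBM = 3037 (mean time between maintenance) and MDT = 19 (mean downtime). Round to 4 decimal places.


MTBM = 3037
MDT = 19
MTBM + MDT = 3056
Ao = 3037 / 3056
Ao = 0.9938

0.9938


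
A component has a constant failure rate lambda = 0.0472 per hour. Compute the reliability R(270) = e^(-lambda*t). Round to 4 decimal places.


lambda = 0.0472
t = 270
lambda * t = 12.744
R(t) = e^(-12.744)
R(t) = 0.0

0.0


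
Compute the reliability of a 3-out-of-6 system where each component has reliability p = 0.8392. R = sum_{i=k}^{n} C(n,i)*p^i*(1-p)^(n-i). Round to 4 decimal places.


k = 3, n = 6, p = 0.8392
i=3: C(6,3)=20 * 0.8392^3 * 0.1608^3 = 0.0491
i=4: C(6,4)=15 * 0.8392^4 * 0.1608^2 = 0.1924
i=5: C(6,5)=6 * 0.8392^5 * 0.1608^1 = 0.4016
i=6: C(6,6)=1 * 0.8392^6 * 0.1608^0 = 0.3493
R = sum of terms = 0.9924

0.9924


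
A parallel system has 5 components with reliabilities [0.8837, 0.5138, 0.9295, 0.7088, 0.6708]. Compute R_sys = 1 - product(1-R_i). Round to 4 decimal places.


Components: [0.8837, 0.5138, 0.9295, 0.7088, 0.6708]
(1 - 0.8837) = 0.1163, running product = 0.1163
(1 - 0.5138) = 0.4862, running product = 0.0565
(1 - 0.9295) = 0.0705, running product = 0.004
(1 - 0.7088) = 0.2912, running product = 0.0012
(1 - 0.6708) = 0.3292, running product = 0.0004
Product of (1-R_i) = 0.0004
R_sys = 1 - 0.0004 = 0.9996

0.9996


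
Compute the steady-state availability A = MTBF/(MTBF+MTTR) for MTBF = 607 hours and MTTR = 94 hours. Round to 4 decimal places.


MTBF = 607
MTTR = 94
MTBF + MTTR = 701
A = 607 / 701
A = 0.8659

0.8659


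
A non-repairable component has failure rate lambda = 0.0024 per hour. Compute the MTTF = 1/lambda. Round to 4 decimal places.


lambda = 0.0024
MTTF = 1 / 0.0024
MTTF = 416.6667

416.6667


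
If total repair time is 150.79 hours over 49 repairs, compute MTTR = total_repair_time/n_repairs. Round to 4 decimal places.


total_repair_time = 150.79
n_repairs = 49
MTTR = 150.79 / 49
MTTR = 3.0773

3.0773


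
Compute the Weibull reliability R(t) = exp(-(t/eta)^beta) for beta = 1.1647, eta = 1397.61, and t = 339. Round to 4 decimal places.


beta = 1.1647, eta = 1397.61, t = 339
t/eta = 339 / 1397.61 = 0.2426
(t/eta)^beta = 0.2426^1.1647 = 0.1921
R(t) = exp(-0.1921)
R(t) = 0.8252

0.8252


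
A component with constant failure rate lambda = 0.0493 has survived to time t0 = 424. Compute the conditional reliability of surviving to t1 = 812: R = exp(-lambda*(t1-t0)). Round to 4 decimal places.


lambda = 0.0493
t0 = 424, t1 = 812
t1 - t0 = 388
lambda * (t1-t0) = 0.0493 * 388 = 19.1284
R = exp(-19.1284)
R = 0.0

0.0


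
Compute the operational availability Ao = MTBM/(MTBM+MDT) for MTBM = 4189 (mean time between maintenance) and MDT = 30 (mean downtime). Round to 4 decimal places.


MTBM = 4189
MDT = 30
MTBM + MDT = 4219
Ao = 4189 / 4219
Ao = 0.9929

0.9929


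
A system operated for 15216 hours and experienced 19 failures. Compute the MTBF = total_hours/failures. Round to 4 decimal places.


total_hours = 15216
failures = 19
MTBF = 15216 / 19
MTBF = 800.8421

800.8421


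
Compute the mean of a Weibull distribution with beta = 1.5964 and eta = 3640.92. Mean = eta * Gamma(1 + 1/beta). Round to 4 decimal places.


beta = 1.5964, eta = 3640.92
1/beta = 0.6264
1 + 1/beta = 1.6264
Gamma(1.6264) = 0.8968
Mean = 3640.92 * 0.8968
Mean = 3265.0357

3265.0357


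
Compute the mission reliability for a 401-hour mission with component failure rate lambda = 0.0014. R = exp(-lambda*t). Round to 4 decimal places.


lambda = 0.0014
mission_time = 401
lambda * t = 0.0014 * 401 = 0.5614
R = exp(-0.5614)
R = 0.5704

0.5704


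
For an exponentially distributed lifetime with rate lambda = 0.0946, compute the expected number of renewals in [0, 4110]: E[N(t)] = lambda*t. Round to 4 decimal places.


lambda = 0.0946
t = 4110
E[N(t)] = lambda * t
E[N(t)] = 0.0946 * 4110
E[N(t)] = 388.806

388.806


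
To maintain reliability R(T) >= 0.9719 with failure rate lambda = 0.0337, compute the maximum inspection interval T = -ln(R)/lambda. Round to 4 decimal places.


R_target = 0.9719
lambda = 0.0337
-ln(0.9719) = 0.0285
T = 0.0285 / 0.0337
T = 0.8458

0.8458


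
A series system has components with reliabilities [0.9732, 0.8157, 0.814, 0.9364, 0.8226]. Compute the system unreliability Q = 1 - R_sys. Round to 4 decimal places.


Components: [0.9732, 0.8157, 0.814, 0.9364, 0.8226]
After component 1: product = 0.9732
After component 2: product = 0.7938
After component 3: product = 0.6462
After component 4: product = 0.6051
After component 5: product = 0.4977
R_sys = 0.4977
Q = 1 - 0.4977 = 0.5023

0.5023


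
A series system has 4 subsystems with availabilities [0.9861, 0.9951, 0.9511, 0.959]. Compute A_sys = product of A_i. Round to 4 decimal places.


Subsystems: [0.9861, 0.9951, 0.9511, 0.959]
After subsystem 1 (A=0.9861): product = 0.9861
After subsystem 2 (A=0.9951): product = 0.9813
After subsystem 3 (A=0.9511): product = 0.9333
After subsystem 4 (A=0.959): product = 0.895
A_sys = 0.895

0.895


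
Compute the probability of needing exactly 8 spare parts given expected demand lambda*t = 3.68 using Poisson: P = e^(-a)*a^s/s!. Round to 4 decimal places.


a = 3.68, s = 8
e^(-a) = e^(-3.68) = 0.0252
a^s = 3.68^8 = 33634.3121
s! = 40320
P = 0.0252 * 33634.3121 / 40320
P = 0.021

0.021


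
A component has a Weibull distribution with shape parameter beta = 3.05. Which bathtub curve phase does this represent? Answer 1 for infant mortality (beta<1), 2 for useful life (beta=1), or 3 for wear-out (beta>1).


beta = 3.05
Compare beta to 1:
beta < 1 => infant mortality (phase 1)
beta = 1 => useful life (phase 2)
beta > 1 => wear-out (phase 3)
Since beta = 3.05, this is wear-out (increasing failure rate)
Phase = 3

3


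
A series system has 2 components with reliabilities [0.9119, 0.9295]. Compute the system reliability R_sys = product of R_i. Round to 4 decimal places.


Components: [0.9119, 0.9295]
After component 1 (R=0.9119): product = 0.9119
After component 2 (R=0.9295): product = 0.8476
R_sys = 0.8476

0.8476


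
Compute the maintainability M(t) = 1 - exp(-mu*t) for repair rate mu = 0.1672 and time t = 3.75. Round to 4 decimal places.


mu = 0.1672, t = 3.75
mu * t = 0.1672 * 3.75 = 0.627
exp(-0.627) = 0.5342
M(t) = 1 - 0.5342
M(t) = 0.4658

0.4658


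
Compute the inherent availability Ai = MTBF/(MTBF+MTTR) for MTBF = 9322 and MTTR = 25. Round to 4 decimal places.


MTBF = 9322
MTTR = 25
MTBF + MTTR = 9347
Ai = 9322 / 9347
Ai = 0.9973

0.9973


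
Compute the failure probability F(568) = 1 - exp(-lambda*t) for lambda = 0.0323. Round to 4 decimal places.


lambda = 0.0323, t = 568
lambda * t = 18.3464
exp(-18.3464) = 0.0
F(t) = 1 - 0.0
F(t) = 1.0

1.0


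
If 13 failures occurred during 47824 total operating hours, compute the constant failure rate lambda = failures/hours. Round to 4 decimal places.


failures = 13
total_hours = 47824
lambda = 13 / 47824
lambda = 0.0003

0.0003


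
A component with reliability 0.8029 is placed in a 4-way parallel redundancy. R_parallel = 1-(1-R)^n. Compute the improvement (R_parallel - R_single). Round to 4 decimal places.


R_single = 0.8029, n = 4
1 - R_single = 0.1971
(1 - R_single)^n = 0.1971^4 = 0.0015
R_parallel = 1 - 0.0015 = 0.9985
Improvement = 0.9985 - 0.8029
Improvement = 0.1956

0.1956


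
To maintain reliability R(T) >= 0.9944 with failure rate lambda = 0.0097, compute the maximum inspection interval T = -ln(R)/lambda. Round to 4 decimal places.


R_target = 0.9944
lambda = 0.0097
-ln(0.9944) = 0.0056
T = 0.0056 / 0.0097
T = 0.5789

0.5789


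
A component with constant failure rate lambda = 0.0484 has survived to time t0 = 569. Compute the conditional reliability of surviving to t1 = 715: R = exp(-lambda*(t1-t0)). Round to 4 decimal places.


lambda = 0.0484
t0 = 569, t1 = 715
t1 - t0 = 146
lambda * (t1-t0) = 0.0484 * 146 = 7.0664
R = exp(-7.0664)
R = 0.0009

0.0009


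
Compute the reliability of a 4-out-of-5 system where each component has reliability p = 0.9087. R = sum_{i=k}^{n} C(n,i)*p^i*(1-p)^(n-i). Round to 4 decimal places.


k = 4, n = 5, p = 0.9087
i=4: C(5,4)=5 * 0.9087^4 * 0.0913^1 = 0.3113
i=5: C(5,5)=1 * 0.9087^5 * 0.0913^0 = 0.6196
R = sum of terms = 0.9308

0.9308


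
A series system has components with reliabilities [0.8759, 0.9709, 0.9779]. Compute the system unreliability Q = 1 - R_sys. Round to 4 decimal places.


Components: [0.8759, 0.9709, 0.9779]
After component 1: product = 0.8759
After component 2: product = 0.8504
After component 3: product = 0.8316
R_sys = 0.8316
Q = 1 - 0.8316 = 0.1684

0.1684


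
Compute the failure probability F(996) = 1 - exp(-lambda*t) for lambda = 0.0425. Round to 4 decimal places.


lambda = 0.0425, t = 996
lambda * t = 42.33
exp(-42.33) = 0.0
F(t) = 1 - 0.0
F(t) = 1.0

1.0


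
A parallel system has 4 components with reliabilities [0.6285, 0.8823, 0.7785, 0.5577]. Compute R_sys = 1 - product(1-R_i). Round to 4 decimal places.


Components: [0.6285, 0.8823, 0.7785, 0.5577]
(1 - 0.6285) = 0.3715, running product = 0.3715
(1 - 0.8823) = 0.1177, running product = 0.0437
(1 - 0.7785) = 0.2215, running product = 0.0097
(1 - 0.5577) = 0.4423, running product = 0.0043
Product of (1-R_i) = 0.0043
R_sys = 1 - 0.0043 = 0.9957

0.9957


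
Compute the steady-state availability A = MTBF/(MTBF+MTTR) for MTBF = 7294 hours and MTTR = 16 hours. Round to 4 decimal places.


MTBF = 7294
MTTR = 16
MTBF + MTTR = 7310
A = 7294 / 7310
A = 0.9978

0.9978


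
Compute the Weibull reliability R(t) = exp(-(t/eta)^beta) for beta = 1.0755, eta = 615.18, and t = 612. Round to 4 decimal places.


beta = 1.0755, eta = 615.18, t = 612
t/eta = 612 / 615.18 = 0.9948
(t/eta)^beta = 0.9948^1.0755 = 0.9944
R(t) = exp(-0.9944)
R(t) = 0.3699

0.3699


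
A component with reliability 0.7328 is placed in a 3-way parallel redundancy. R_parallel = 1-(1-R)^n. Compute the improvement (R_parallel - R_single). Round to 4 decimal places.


R_single = 0.7328, n = 3
1 - R_single = 0.2672
(1 - R_single)^n = 0.2672^3 = 0.0191
R_parallel = 1 - 0.0191 = 0.9809
Improvement = 0.9809 - 0.7328
Improvement = 0.2481

0.2481


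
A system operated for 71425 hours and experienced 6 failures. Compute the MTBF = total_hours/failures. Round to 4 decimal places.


total_hours = 71425
failures = 6
MTBF = 71425 / 6
MTBF = 11904.1667

11904.1667


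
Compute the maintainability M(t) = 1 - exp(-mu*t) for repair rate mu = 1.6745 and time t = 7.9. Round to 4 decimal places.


mu = 1.6745, t = 7.9
mu * t = 1.6745 * 7.9 = 13.2286
exp(-13.2286) = 0.0
M(t) = 1 - 0.0
M(t) = 1.0

1.0


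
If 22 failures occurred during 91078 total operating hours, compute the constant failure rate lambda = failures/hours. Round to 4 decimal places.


failures = 22
total_hours = 91078
lambda = 22 / 91078
lambda = 0.0002

0.0002


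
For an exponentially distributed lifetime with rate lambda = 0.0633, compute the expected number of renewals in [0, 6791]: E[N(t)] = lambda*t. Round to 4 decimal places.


lambda = 0.0633
t = 6791
E[N(t)] = lambda * t
E[N(t)] = 0.0633 * 6791
E[N(t)] = 429.8703

429.8703


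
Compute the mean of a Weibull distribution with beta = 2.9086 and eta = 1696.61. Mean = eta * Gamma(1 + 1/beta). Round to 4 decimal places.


beta = 2.9086, eta = 1696.61
1/beta = 0.3438
1 + 1/beta = 1.3438
Gamma(1.3438) = 0.8918
Mean = 1696.61 * 0.8918
Mean = 1513.0347

1513.0347


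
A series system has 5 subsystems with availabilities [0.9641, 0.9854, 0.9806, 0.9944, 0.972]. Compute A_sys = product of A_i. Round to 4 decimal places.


Subsystems: [0.9641, 0.9854, 0.9806, 0.9944, 0.972]
After subsystem 1 (A=0.9641): product = 0.9641
After subsystem 2 (A=0.9854): product = 0.95
After subsystem 3 (A=0.9806): product = 0.9316
After subsystem 4 (A=0.9944): product = 0.9264
After subsystem 5 (A=0.972): product = 0.9004
A_sys = 0.9004

0.9004


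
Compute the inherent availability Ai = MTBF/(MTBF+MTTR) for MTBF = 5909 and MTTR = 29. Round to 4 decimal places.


MTBF = 5909
MTTR = 29
MTBF + MTTR = 5938
Ai = 5909 / 5938
Ai = 0.9951

0.9951


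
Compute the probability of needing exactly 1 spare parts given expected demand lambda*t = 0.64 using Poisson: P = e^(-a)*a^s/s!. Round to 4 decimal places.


a = 0.64, s = 1
e^(-a) = e^(-0.64) = 0.5273
a^s = 0.64^1 = 0.64
s! = 1
P = 0.5273 * 0.64 / 1
P = 0.3375

0.3375


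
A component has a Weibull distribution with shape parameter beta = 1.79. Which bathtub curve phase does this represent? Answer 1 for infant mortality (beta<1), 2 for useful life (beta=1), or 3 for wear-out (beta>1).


beta = 1.79
Compare beta to 1:
beta < 1 => infant mortality (phase 1)
beta = 1 => useful life (phase 2)
beta > 1 => wear-out (phase 3)
Since beta = 1.79, this is wear-out (increasing failure rate)
Phase = 3

3


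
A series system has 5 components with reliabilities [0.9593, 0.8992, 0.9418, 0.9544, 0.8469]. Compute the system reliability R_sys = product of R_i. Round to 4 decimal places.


Components: [0.9593, 0.8992, 0.9418, 0.9544, 0.8469]
After component 1 (R=0.9593): product = 0.9593
After component 2 (R=0.8992): product = 0.8626
After component 3 (R=0.9418): product = 0.8124
After component 4 (R=0.9544): product = 0.7754
After component 5 (R=0.8469): product = 0.6566
R_sys = 0.6566

0.6566


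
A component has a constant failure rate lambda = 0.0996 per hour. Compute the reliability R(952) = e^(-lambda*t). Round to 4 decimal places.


lambda = 0.0996
t = 952
lambda * t = 94.8192
R(t) = e^(-94.8192)
R(t) = 0.0

0.0


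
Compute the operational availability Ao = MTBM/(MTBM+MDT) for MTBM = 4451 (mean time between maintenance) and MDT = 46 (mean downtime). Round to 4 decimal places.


MTBM = 4451
MDT = 46
MTBM + MDT = 4497
Ao = 4451 / 4497
Ao = 0.9898

0.9898


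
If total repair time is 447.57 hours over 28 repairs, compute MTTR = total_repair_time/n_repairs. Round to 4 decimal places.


total_repair_time = 447.57
n_repairs = 28
MTTR = 447.57 / 28
MTTR = 15.9846

15.9846


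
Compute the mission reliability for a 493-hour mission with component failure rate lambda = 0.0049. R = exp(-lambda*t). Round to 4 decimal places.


lambda = 0.0049
mission_time = 493
lambda * t = 0.0049 * 493 = 2.4157
R = exp(-2.4157)
R = 0.0893

0.0893


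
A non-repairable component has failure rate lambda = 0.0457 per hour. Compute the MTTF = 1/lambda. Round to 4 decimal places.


lambda = 0.0457
MTTF = 1 / 0.0457
MTTF = 21.8818

21.8818


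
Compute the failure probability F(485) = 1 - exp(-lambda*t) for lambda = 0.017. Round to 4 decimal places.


lambda = 0.017, t = 485
lambda * t = 8.245
exp(-8.245) = 0.0003
F(t) = 1 - 0.0003
F(t) = 0.9997

0.9997


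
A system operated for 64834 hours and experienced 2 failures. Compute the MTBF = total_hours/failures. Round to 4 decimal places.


total_hours = 64834
failures = 2
MTBF = 64834 / 2
MTBF = 32417.0

32417.0


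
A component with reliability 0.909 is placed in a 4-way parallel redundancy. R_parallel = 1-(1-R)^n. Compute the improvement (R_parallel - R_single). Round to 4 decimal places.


R_single = 0.909, n = 4
1 - R_single = 0.091
(1 - R_single)^n = 0.091^4 = 0.0001
R_parallel = 1 - 0.0001 = 0.9999
Improvement = 0.9999 - 0.909
Improvement = 0.0909

0.0909


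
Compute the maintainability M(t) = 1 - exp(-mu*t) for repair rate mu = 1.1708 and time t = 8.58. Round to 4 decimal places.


mu = 1.1708, t = 8.58
mu * t = 1.1708 * 8.58 = 10.0455
exp(-10.0455) = 0.0
M(t) = 1 - 0.0
M(t) = 1.0

1.0


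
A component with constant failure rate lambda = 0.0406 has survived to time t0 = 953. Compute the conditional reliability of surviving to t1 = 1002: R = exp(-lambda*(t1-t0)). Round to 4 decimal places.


lambda = 0.0406
t0 = 953, t1 = 1002
t1 - t0 = 49
lambda * (t1-t0) = 0.0406 * 49 = 1.9894
R = exp(-1.9894)
R = 0.1368

0.1368


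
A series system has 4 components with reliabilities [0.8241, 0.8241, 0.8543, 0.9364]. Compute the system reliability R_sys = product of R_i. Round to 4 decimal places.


Components: [0.8241, 0.8241, 0.8543, 0.9364]
After component 1 (R=0.8241): product = 0.8241
After component 2 (R=0.8241): product = 0.6791
After component 3 (R=0.8543): product = 0.5802
After component 4 (R=0.9364): product = 0.5433
R_sys = 0.5433

0.5433


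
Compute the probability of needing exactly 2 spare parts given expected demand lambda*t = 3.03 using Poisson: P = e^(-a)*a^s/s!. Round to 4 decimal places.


a = 3.03, s = 2
e^(-a) = e^(-3.03) = 0.0483
a^s = 3.03^2 = 9.1809
s! = 2
P = 0.0483 * 9.1809 / 2
P = 0.2218

0.2218


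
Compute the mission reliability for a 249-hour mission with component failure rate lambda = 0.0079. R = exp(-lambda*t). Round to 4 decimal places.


lambda = 0.0079
mission_time = 249
lambda * t = 0.0079 * 249 = 1.9671
R = exp(-1.9671)
R = 0.1399

0.1399


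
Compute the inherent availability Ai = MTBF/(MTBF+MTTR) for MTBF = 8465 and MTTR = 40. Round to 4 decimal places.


MTBF = 8465
MTTR = 40
MTBF + MTTR = 8505
Ai = 8465 / 8505
Ai = 0.9953

0.9953


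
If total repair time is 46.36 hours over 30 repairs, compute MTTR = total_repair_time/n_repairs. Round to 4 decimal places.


total_repair_time = 46.36
n_repairs = 30
MTTR = 46.36 / 30
MTTR = 1.5453

1.5453


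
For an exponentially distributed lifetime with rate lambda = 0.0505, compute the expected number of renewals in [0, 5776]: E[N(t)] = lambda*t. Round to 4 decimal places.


lambda = 0.0505
t = 5776
E[N(t)] = lambda * t
E[N(t)] = 0.0505 * 5776
E[N(t)] = 291.688

291.688


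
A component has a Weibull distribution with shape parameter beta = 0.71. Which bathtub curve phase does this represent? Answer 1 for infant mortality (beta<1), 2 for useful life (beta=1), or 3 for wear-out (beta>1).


beta = 0.71
Compare beta to 1:
beta < 1 => infant mortality (phase 1)
beta = 1 => useful life (phase 2)
beta > 1 => wear-out (phase 3)
Since beta = 0.71, this is infant mortality (decreasing failure rate)
Phase = 1

1


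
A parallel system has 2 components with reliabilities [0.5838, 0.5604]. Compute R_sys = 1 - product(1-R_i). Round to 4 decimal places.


Components: [0.5838, 0.5604]
(1 - 0.5838) = 0.4162, running product = 0.4162
(1 - 0.5604) = 0.4396, running product = 0.183
Product of (1-R_i) = 0.183
R_sys = 1 - 0.183 = 0.817

0.817


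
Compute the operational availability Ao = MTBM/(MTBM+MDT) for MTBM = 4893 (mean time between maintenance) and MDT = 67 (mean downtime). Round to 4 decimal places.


MTBM = 4893
MDT = 67
MTBM + MDT = 4960
Ao = 4893 / 4960
Ao = 0.9865

0.9865


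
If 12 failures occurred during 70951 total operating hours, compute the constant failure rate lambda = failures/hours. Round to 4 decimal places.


failures = 12
total_hours = 70951
lambda = 12 / 70951
lambda = 0.0002

0.0002


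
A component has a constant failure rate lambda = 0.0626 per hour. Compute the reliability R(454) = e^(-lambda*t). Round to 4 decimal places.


lambda = 0.0626
t = 454
lambda * t = 28.4204
R(t) = e^(-28.4204)
R(t) = 0.0

0.0


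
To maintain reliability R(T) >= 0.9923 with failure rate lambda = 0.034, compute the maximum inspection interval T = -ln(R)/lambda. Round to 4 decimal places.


R_target = 0.9923
lambda = 0.034
-ln(0.9923) = 0.0077
T = 0.0077 / 0.034
T = 0.2273

0.2273


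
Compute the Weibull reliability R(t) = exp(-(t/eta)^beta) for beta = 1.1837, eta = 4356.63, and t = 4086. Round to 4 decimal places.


beta = 1.1837, eta = 4356.63, t = 4086
t/eta = 4086 / 4356.63 = 0.9379
(t/eta)^beta = 0.9379^1.1837 = 0.9269
R(t) = exp(-0.9269)
R(t) = 0.3958

0.3958


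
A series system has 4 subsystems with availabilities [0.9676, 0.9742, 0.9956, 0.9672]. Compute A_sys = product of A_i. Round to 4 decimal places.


Subsystems: [0.9676, 0.9742, 0.9956, 0.9672]
After subsystem 1 (A=0.9676): product = 0.9676
After subsystem 2 (A=0.9742): product = 0.9426
After subsystem 3 (A=0.9956): product = 0.9385
After subsystem 4 (A=0.9672): product = 0.9077
A_sys = 0.9077

0.9077


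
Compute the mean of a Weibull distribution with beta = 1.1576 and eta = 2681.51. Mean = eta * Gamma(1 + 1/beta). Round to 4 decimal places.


beta = 1.1576, eta = 2681.51
1/beta = 0.8639
1 + 1/beta = 1.8639
Gamma(1.8639) = 0.9499
Mean = 2681.51 * 0.9499
Mean = 2547.1497

2547.1497


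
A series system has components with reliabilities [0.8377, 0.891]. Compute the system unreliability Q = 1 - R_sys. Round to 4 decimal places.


Components: [0.8377, 0.891]
After component 1: product = 0.8377
After component 2: product = 0.7464
R_sys = 0.7464
Q = 1 - 0.7464 = 0.2536

0.2536


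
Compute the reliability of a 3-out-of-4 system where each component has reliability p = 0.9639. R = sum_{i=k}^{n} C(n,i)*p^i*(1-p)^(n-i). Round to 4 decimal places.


k = 3, n = 4, p = 0.9639
i=3: C(4,3)=4 * 0.9639^3 * 0.0361^1 = 0.1293
i=4: C(4,4)=1 * 0.9639^4 * 0.0361^0 = 0.8632
R = sum of terms = 0.9926

0.9926


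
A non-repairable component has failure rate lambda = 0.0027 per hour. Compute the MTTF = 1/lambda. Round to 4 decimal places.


lambda = 0.0027
MTTF = 1 / 0.0027
MTTF = 370.3704

370.3704


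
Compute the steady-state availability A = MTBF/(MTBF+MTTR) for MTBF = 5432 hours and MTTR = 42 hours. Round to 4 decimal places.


MTBF = 5432
MTTR = 42
MTBF + MTTR = 5474
A = 5432 / 5474
A = 0.9923

0.9923


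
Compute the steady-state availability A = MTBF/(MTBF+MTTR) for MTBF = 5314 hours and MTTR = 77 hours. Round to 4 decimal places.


MTBF = 5314
MTTR = 77
MTBF + MTTR = 5391
A = 5314 / 5391
A = 0.9857

0.9857


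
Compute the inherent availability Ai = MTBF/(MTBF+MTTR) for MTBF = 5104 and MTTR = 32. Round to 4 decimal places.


MTBF = 5104
MTTR = 32
MTBF + MTTR = 5136
Ai = 5104 / 5136
Ai = 0.9938

0.9938
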